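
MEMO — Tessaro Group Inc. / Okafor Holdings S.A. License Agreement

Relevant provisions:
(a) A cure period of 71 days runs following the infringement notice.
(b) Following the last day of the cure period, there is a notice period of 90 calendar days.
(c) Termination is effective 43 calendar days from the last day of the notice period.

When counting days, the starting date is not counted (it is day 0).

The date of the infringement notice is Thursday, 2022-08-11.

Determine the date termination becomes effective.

2023-03-03

Adding 71 calendar days to 2022-08-11 gives 2022-10-21, which is the last day of the cure period.
The last day of the notice period: 2022-10-21 + 90 days = 2023-01-19.
The date termination becomes effective: 43 calendar days after 2023-01-19 is 2023-03-03.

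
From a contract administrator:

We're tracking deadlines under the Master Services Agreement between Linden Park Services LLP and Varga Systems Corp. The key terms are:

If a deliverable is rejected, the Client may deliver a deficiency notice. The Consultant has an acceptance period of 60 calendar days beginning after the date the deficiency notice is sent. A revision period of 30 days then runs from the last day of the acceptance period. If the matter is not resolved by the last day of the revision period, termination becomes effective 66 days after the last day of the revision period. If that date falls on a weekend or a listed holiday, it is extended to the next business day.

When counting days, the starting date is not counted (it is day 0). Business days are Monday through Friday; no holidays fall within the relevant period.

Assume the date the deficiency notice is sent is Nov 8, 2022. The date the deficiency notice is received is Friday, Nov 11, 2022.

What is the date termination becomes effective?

The last day of the acceptance period: Nov 8, 2022 + 60 days = Jan 7, 2023.
The last day of the revision period: Jan 7, 2023 + 30 days = Feb 6, 2023.
Adding 66 calendar days to Feb 6, 2023 gives Apr 13, 2023, which is the date termination becomes effective. Apr 13, 2023 is a Thursday, so no roll-forward applies.

Apr 13, 2023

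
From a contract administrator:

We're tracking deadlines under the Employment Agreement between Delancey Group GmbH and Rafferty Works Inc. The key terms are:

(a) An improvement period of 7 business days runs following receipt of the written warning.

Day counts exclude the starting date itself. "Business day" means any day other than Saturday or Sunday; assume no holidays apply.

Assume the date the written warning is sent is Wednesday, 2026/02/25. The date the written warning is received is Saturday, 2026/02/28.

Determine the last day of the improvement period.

From Saturday, 2026/02/28, 7 business days (Mar 2, Mar 3, Mar 4, Mar 5, Mar 6, Mar 9, Mar 10, skipping weekends) brings us to Tuesday, 2026/03/10, which is the last day of the improvement period.

2026/03/10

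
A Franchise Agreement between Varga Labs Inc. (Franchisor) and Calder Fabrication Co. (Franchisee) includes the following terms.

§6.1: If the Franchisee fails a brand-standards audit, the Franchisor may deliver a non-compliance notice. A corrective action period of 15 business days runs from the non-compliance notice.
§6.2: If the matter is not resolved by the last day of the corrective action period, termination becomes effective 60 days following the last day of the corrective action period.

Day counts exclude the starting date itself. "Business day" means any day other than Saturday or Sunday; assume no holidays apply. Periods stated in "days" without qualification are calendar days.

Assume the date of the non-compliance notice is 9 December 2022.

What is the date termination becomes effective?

From Friday, 9 December 2022, 15 business days (Dec 12, Dec 13, Dec 14, Dec 15, …, Dec 28, Dec 29, Dec 30, skipping weekends) brings us to Friday, 30 December 2022, which is the last day of the corrective action period.
The date termination becomes effective: 60 calendar days after 30 December 2022 is 28 February 2023.

28 February 2023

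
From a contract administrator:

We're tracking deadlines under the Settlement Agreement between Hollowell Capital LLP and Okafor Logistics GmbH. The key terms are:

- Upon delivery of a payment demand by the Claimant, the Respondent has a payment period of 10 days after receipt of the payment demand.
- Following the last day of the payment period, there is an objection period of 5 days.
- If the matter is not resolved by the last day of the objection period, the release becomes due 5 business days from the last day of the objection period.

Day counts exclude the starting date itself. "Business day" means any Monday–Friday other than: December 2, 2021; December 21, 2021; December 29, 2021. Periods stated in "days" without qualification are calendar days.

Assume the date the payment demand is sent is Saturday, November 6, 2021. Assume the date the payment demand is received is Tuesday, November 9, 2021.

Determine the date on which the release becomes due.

Adding 10 calendar days to November 9, 2021 gives November 19, 2021, which is the last day of the payment period.
The last day of the objection period: 5 calendar days after November 19, 2021 is November 24, 2021.
The date on which the release becomes due: counting 5 business days from Wednesday, November 24, 2021 (Nov 25, Nov 26, Nov 29, Nov 30, Dec 1, skipping weekends) reaches Wednesday, December 1, 2021.

December 1, 2021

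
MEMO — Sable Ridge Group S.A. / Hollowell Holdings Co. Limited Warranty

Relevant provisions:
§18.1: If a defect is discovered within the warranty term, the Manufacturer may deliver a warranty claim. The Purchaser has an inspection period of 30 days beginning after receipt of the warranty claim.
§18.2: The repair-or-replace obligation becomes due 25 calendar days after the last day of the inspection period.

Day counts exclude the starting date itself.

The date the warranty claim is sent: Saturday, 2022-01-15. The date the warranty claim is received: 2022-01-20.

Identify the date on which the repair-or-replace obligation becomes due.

2022-03-16

Adding 30 calendar days to 2022-01-20 gives 2022-02-19, which is the last day of the inspection period.
The date on which the repair-or-replace obligation becomes due: 2022-02-19 + 25 days = 2022-03-16.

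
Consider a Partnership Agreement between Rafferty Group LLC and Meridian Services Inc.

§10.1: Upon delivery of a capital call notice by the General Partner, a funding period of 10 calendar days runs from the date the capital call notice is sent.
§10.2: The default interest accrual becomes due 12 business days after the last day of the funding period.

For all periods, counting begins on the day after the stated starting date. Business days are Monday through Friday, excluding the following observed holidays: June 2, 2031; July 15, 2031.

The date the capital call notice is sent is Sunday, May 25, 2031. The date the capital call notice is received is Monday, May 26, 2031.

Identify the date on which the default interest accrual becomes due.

The last day of the funding period: 10 calendar days after May 25, 2031 is June 4, 2031.
From Wednesday, June 4, 2031, 12 business days (Jun 5, Jun 6, Jun 9, Jun 10, …, Jun 18, Jun 19, Jun 20, skipping weekends) brings us to Friday, June 20, 2031, which is the date on which the default interest accrual becomes due.

June 20, 2031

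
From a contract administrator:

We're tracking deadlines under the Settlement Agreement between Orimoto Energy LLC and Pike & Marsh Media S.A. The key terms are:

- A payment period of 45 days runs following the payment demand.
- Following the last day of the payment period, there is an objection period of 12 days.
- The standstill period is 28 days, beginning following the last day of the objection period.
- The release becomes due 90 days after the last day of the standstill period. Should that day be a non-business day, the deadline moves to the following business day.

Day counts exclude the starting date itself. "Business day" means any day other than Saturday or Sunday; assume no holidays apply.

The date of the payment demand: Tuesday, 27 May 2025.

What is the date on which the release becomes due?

18 November 2025

Adding 45 calendar days to 27 May 2025 gives 11 July 2025, which is the last day of the payment period.
Adding 12 calendar days to 11 July 2025 gives 23 July 2025, which is the last day of the objection period.
The last day of the standstill period: 28 calendar days after 23 July 2025 is 20 August 2025.
Adding 90 calendar days to 20 August 2025 gives 18 November 2025, which is the date on which the release becomes due. 18 November 2025 is a Tuesday, so no roll-forward applies.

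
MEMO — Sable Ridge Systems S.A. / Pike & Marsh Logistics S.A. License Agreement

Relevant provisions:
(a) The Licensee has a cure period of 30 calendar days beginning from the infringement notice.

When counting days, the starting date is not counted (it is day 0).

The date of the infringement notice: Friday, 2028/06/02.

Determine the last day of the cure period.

2028/07/02

The last day of the cure period: 2028/06/02 + 30 days = 2028/07/02.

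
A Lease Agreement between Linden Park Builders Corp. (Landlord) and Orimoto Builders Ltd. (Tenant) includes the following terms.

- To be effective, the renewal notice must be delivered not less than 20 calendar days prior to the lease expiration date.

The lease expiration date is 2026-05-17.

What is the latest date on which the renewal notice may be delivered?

2026-05-17 minus 20 days is 2026-04-27.

2026-04-27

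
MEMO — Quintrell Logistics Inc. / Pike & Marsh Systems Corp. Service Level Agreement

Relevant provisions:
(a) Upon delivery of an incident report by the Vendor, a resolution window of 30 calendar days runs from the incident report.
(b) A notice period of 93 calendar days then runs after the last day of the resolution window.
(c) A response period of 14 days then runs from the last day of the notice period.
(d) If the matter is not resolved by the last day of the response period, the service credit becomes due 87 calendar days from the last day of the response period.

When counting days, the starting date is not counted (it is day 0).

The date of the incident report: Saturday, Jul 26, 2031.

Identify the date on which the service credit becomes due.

Mar 6, 2032

The last day of the resolution window: Jul 26, 2031 + 30 days = Aug 25, 2031.
The last day of the notice period: Aug 25, 2031 + 93 days = Nov 26, 2031.
Adding 14 calendar days to Nov 26, 2031 gives Dec 10, 2031, which is the last day of the response period.
The date on which the service credit becomes due: Dec 10, 2031 + 87 days = Mar 6, 2032.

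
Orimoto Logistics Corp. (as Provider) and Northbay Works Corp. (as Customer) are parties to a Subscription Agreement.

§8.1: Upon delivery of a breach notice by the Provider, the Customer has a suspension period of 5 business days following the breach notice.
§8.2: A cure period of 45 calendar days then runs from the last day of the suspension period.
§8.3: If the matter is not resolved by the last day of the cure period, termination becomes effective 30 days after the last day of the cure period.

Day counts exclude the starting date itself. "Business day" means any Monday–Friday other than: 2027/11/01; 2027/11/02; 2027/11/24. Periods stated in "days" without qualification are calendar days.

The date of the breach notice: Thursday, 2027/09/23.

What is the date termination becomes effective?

The last day of the suspension period: counting 5 business days from Thursday, 2027/09/23 (Sep 24, Sep 27, Sep 28, Sep 29, Sep 30, skipping weekends) reaches Thursday, 2027/09/30.
Adding 45 calendar days to 2027/09/30 gives 2027/11/14, which is the last day of the cure period.
Adding 30 calendar days to 2027/11/14 gives 2027/12/14, which is the date termination becomes effective.

2027/12/14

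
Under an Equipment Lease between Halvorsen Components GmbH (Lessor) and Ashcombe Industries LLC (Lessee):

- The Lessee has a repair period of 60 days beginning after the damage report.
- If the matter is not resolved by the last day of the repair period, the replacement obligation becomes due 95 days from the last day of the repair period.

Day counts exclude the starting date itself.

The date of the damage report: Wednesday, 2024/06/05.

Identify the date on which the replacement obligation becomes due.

2024/11/07

The last day of the repair period: 2024/06/05 + 60 days = 2024/08/04.
The date on which the replacement obligation becomes due: 95 calendar days after 2024/08/04 is 2024/11/07.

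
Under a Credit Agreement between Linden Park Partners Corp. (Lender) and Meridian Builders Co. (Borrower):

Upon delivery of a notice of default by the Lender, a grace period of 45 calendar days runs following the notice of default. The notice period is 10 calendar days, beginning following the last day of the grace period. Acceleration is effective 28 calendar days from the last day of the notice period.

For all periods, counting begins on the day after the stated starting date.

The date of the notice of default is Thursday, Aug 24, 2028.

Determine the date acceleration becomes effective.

Nov 15, 2028

The last day of the grace period: Aug 24, 2028 + 45 days = Oct 8, 2028.
Adding 10 calendar days to Oct 8, 2028 gives Oct 18, 2028, which is the last day of the notice period.
Adding 28 calendar days to Oct 18, 2028 gives Nov 15, 2028, which is the date acceleration becomes effective.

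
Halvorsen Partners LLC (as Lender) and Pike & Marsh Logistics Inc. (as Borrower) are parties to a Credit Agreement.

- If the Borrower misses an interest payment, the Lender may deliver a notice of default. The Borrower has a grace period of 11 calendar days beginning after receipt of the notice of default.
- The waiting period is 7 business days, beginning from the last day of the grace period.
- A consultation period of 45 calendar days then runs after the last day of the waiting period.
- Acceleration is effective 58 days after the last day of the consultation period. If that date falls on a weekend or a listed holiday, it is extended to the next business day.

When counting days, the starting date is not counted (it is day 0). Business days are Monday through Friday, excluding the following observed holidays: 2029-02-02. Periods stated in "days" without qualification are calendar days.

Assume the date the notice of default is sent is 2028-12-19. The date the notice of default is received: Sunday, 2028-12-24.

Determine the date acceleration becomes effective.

The last day of the grace period: 11 calendar days after 2028-12-24 is 2029-01-04.
From Thursday, 2029-01-04, 7 business days (Jan 5, Jan 8, Jan 9, Jan 10, Jan 11, Jan 12, Jan 15, skipping weekends) brings us to Monday, 2029-01-15, which is the last day of the waiting period.
The last day of the consultation period: 2029-01-15 + 45 days = 2029-03-01.
The date acceleration becomes effective: 2029-03-01 + 58 days = 2029-04-28. That falls on a Saturday, so it rolls to the next business day, Monday, 2029-04-30.

2029-04-30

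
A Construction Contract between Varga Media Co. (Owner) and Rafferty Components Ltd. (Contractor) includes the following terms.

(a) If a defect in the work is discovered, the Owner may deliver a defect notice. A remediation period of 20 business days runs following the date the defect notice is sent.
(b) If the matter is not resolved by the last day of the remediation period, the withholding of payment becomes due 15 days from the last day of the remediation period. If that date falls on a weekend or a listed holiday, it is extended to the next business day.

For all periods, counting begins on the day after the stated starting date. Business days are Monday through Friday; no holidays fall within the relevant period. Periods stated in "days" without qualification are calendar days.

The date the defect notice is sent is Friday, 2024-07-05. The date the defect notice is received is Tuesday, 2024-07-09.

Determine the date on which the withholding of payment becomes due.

The last day of the remediation period: counting 20 business days from Friday, 2024-07-05 (Jul 8, Jul 9, Jul 10, Jul 11, …, Jul 31, Aug 1, Aug 2, skipping weekends) reaches Friday, 2024-08-02.
Adding 15 calendar days to 2024-08-02 gives 2024-08-17, which is the date on which the withholding of payment becomes due. That falls on a Saturday, so it rolls to the next business day, Monday, 2024-08-19.

2024-08-19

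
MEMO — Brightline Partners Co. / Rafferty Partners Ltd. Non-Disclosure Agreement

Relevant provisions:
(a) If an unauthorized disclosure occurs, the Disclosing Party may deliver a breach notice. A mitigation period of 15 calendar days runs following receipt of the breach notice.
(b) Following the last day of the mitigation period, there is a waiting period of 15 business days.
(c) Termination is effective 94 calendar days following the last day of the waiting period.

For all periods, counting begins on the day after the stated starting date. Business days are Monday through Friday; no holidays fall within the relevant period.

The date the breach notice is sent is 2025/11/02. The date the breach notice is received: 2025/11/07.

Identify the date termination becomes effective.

2026/03/16

Adding 15 calendar days to 2025/11/07 gives 2025/11/22, which is the last day of the mitigation period.
From Saturday, 2025/11/22, 15 business days (Nov 24, Nov 25, Nov 26, Nov 27, …, Dec 10, Dec 11, Dec 12, skipping weekends) brings us to Friday, 2025/12/12, which is the last day of the waiting period.
Adding 94 calendar days to 2025/12/12 gives 2026/03/16, which is the date termination becomes effective.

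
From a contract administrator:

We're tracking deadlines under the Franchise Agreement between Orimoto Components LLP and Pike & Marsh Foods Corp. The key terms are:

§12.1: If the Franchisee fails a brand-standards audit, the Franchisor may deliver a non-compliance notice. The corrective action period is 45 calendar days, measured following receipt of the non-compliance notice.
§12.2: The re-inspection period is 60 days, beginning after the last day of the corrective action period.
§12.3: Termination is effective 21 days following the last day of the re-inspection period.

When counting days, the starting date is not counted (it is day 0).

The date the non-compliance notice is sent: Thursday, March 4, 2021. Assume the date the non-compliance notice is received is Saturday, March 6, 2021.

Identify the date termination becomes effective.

July 10, 2021

The last day of the corrective action period: March 6, 2021 + 45 days = April 20, 2021.
The last day of the re-inspection period: April 20, 2021 + 60 days = June 19, 2021.
The date termination becomes effective: June 19, 2021 + 21 days = July 10, 2021.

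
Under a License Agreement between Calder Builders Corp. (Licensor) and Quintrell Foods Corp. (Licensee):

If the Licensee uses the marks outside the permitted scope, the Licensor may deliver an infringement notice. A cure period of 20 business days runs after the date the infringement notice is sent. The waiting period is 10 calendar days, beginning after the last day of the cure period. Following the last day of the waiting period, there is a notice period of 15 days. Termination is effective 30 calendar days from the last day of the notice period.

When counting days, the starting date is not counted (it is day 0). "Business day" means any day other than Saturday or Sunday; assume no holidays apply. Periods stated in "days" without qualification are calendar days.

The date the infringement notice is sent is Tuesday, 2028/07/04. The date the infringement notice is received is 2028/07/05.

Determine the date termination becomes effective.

2028/09/25

The last day of the cure period: 20 business days after Tuesday, 2028/07/04, skipping weekends — Jul 5, Jul 6, Jul 7, Jul 10, …, Jul 28, Jul 31, Aug 1 — lands on Tuesday, 2028/08/01.
The last day of the waiting period: 2028/08/01 + 10 days = 2028/08/11.
The last day of the notice period: 15 calendar days after 2028/08/11 is 2028/08/26.
The date termination becomes effective: 30 calendar days after 2028/08/26 is 2028/09/25.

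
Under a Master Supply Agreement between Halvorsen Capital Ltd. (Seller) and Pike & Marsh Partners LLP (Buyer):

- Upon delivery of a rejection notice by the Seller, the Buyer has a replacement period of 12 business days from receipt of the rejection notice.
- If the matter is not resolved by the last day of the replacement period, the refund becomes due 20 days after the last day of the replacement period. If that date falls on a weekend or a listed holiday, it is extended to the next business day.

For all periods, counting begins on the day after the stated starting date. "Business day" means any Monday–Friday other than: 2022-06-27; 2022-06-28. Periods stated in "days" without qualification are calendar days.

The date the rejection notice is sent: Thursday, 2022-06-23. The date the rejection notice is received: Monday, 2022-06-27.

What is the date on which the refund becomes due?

2022-08-03

The last day of the replacement period: 12 business days after Monday, 2022-06-27, skipping weekends and the listed holiday on Jun 28 — Jun 29, Jun 30, Jul 1, Jul 4, …, Jul 12, Jul 13, Jul 14 — lands on Thursday, 2022-07-14.
The date on which the refund becomes due: 20 calendar days after 2022-07-14 is 2022-08-03. 2022-08-03 is a Wednesday and is not a listed holiday, so no roll-forward applies.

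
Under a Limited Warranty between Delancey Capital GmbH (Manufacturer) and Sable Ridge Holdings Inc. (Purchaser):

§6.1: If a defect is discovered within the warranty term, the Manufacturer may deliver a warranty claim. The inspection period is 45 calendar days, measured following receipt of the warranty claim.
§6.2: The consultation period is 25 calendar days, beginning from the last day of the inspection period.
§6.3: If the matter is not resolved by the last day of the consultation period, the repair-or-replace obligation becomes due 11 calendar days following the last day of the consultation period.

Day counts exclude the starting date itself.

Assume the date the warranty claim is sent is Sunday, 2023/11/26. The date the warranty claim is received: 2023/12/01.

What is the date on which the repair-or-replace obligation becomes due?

The last day of the inspection period: 45 calendar days after 2023/12/01 is 2024/01/15.
The last day of the consultation period: 2024/01/15 + 25 days = 2024/02/09.
The date on which the repair-or-replace obligation becomes due: 11 calendar days after 2024/02/09 is 2024/02/20.

2024/02/20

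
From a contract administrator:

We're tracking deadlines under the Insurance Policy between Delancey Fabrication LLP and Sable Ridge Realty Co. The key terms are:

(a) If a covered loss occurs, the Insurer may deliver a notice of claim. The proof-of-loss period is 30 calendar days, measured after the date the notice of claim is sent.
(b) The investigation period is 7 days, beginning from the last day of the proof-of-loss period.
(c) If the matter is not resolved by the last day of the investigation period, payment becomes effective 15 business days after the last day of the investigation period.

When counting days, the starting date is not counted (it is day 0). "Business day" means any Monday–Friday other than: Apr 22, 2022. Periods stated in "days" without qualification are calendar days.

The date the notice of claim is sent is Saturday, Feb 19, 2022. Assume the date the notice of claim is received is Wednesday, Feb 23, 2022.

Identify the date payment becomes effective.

Apr 18, 2022

The last day of the proof-of-loss period: 30 calendar days after Feb 19, 2022 is Mar 21, 2022.
The last day of the investigation period: Mar 21, 2022 + 7 days = Mar 28, 2022.
From Monday, Mar 28, 2022, 15 business days (Mar 29, Mar 30, Mar 31, Apr 1, …, Apr 14, Apr 15, Apr 18, skipping weekends) brings us to Monday, Apr 18, 2022, which is the date payment becomes effective.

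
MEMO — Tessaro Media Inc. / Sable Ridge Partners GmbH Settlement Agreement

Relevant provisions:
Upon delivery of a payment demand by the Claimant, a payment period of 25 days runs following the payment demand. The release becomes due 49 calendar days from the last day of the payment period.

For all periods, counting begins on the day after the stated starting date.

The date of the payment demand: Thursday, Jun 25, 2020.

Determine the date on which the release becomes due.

The last day of the payment period: 25 calendar days after Jun 25, 2020 is Jul 20, 2020.
Adding 49 calendar days to Jul 20, 2020 gives Sep 7, 2020, which is the date on which the release becomes due.

Sep 7, 2020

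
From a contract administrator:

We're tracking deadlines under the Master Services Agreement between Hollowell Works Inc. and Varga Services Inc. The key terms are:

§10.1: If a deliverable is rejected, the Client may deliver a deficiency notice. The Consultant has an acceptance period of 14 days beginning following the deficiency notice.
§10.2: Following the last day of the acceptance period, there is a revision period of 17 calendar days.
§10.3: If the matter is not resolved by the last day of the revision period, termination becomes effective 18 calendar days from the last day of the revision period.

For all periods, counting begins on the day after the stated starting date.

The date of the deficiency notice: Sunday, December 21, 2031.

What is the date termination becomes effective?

February 8, 2032

The last day of the acceptance period: December 21, 2031 + 14 days = January 4, 2032.
The last day of the revision period: January 4, 2032 + 17 days = January 21, 2032.
Adding 18 calendar days to January 21, 2032 gives February 8, 2032, which is the date termination becomes effective.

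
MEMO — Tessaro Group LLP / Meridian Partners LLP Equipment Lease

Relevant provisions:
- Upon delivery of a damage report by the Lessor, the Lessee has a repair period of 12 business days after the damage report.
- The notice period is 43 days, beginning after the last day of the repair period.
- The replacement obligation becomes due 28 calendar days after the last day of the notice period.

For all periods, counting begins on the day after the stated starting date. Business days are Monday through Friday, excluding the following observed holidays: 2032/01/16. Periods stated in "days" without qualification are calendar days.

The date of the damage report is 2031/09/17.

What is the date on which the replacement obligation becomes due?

2031/12/13

From Wednesday, 2031/09/17, 12 business days (Sep 18, Sep 19, Sep 22, Sep 23, …, Oct 1, Oct 2, Oct 3, skipping weekends) brings us to Friday, 2031/10/03, which is the last day of the repair period.
The last day of the notice period: 43 calendar days after 2031/10/03 is 2031/11/15.
The date on which the replacement obligation becomes due: 2031/11/15 + 28 days = 2031/12/13.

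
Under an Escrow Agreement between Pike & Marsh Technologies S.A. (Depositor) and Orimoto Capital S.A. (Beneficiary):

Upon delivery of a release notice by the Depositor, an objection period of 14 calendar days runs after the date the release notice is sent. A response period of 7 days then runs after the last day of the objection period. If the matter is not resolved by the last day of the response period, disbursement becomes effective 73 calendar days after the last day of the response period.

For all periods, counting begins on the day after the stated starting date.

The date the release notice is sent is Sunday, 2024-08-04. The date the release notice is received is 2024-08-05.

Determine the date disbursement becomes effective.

The last day of the objection period: 2024-08-04 + 14 days = 2024-08-18.
Adding 7 calendar days to 2024-08-18 gives 2024-08-25, which is the last day of the response period.
The date disbursement becomes effective: 73 calendar days after 2024-08-25 is 2024-11-06.

2024-11-06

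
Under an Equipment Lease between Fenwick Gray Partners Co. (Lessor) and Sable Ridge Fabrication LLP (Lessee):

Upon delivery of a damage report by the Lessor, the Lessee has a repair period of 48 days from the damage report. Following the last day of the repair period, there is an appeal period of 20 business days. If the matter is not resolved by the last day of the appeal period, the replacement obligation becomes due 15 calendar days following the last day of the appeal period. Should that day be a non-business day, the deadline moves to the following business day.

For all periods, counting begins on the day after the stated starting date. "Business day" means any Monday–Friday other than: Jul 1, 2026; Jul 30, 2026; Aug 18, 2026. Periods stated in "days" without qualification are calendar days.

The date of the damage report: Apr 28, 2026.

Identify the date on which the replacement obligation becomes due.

Jul 29, 2026

The last day of the repair period: 48 calendar days after Apr 28, 2026 is Jun 15, 2026.
The last day of the appeal period: counting 20 business days from Monday, Jun 15, 2026 (Jun 16, Jun 17, Jun 18, Jun 19, …, Jul 10, Jul 13, Jul 14, skipping weekends and the listed holiday on Jul 1) reaches Tuesday, Jul 14, 2026.
The date on which the replacement obligation becomes due: 15 calendar days after Jul 14, 2026 is Jul 29, 2026. Jul 29, 2026 is a Wednesday and is not a listed holiday, so no roll-forward applies.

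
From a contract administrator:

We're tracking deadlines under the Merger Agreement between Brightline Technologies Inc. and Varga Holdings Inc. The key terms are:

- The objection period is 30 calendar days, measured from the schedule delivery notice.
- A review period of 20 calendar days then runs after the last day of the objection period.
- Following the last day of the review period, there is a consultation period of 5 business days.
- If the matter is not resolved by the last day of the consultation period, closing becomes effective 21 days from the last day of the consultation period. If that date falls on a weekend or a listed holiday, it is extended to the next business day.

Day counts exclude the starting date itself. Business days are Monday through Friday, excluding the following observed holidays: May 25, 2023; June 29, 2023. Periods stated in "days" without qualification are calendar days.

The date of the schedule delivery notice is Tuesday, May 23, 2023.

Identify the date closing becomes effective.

August 9, 2023

Adding 30 calendar days to May 23, 2023 gives June 22, 2023, which is the last day of the objection period.
The last day of the review period: June 22, 2023 + 20 days = July 12, 2023.
The last day of the consultation period: 5 business days after Wednesday, July 12, 2023, skipping weekends — Jul 13, Jul 14, Jul 17, Jul 18, Jul 19 — lands on Wednesday, July 19, 2023.
Adding 21 calendar days to July 19, 2023 gives August 9, 2023, which is the date closing becomes effective. August 9, 2023 is a Wednesday and is not a listed holiday, so no roll-forward applies.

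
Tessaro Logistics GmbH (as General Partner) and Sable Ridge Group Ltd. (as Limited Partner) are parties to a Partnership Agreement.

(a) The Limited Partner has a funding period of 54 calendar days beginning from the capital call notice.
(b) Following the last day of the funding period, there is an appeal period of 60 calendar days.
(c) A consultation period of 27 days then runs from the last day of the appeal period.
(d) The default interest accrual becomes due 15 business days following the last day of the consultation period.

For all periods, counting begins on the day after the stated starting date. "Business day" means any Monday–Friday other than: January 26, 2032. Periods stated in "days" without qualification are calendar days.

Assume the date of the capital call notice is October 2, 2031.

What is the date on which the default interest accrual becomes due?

March 12, 2032

The last day of the funding period: October 2, 2031 + 54 days = November 25, 2031.
Adding 60 calendar days to November 25, 2031 gives January 24, 2032, which is the last day of the appeal period.
Adding 27 calendar days to January 24, 2032 gives February 20, 2032, which is the last day of the consultation period.
From Friday, February 20, 2032, 15 business days (Feb 23, Feb 24, Feb 25, Feb 26, …, Mar 10, Mar 11, Mar 12, skipping weekends) brings us to Friday, March 12, 2032, which is the date on which the default interest accrual becomes due.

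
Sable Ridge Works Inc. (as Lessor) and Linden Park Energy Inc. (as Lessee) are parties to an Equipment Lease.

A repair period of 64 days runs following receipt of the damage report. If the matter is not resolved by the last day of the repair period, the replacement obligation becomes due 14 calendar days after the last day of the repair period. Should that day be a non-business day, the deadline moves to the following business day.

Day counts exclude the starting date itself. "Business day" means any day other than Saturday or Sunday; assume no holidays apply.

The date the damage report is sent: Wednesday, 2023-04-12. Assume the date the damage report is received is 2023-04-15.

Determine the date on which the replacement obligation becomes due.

The last day of the repair period: 2023-04-15 + 64 days = 2023-06-18.
The date on which the replacement obligation becomes due: 2023-06-18 + 14 days = 2023-07-02. That falls on a Sunday, so it rolls to the next business day, Monday, 2023-07-03.

2023-07-03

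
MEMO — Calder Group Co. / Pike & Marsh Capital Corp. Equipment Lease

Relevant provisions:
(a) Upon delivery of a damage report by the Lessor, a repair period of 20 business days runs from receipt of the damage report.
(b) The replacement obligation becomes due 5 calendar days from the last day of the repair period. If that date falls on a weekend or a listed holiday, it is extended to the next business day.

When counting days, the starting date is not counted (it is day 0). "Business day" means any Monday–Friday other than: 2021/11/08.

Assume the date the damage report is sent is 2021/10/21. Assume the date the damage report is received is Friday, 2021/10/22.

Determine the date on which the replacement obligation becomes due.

The last day of the repair period: 20 business days after Friday, 2021/10/22, skipping weekends and the listed holiday on Nov 8 — Oct 25, Oct 26, Oct 27, Oct 28, …, Nov 18, Nov 19, Nov 22 — lands on Monday, 2021/11/22.
Adding 5 calendar days to 2021/11/22 gives 2021/11/27, which is the date on which the replacement obligation becomes due. That falls on a Saturday, so it rolls to the next business day, Monday, 2021/11/29.

2021/11/29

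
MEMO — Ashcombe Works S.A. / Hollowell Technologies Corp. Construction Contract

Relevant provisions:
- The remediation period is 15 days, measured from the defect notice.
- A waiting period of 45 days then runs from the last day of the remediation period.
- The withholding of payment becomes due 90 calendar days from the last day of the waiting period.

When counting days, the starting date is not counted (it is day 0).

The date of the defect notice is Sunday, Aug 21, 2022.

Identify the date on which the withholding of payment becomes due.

Adding 15 calendar days to Aug 21, 2022 gives Sep 5, 2022, which is the last day of the remediation period.
The last day of the waiting period: Sep 5, 2022 + 45 days = Oct 20, 2022.
Adding 90 calendar days to Oct 20, 2022 gives Jan 18, 2023, which is the date on which the withholding of payment becomes due.

Jan 18, 2023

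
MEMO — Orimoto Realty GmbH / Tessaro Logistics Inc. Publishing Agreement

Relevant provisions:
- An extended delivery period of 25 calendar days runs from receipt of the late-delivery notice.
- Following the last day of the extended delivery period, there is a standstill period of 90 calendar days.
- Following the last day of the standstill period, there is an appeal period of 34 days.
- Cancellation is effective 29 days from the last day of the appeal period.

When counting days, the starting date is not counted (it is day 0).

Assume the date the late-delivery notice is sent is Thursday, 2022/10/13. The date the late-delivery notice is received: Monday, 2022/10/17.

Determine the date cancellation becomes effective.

2023/04/13

Adding 25 calendar days to 2022/10/17 gives 2022/11/11, which is the last day of the extended delivery period.
The last day of the standstill period: 90 calendar days after 2022/11/11 is 2023/02/09.
The last day of the appeal period: 34 calendar days after 2023/02/09 is 2023/03/15.
Adding 29 calendar days to 2023/03/15 gives 2023/04/13, which is the date cancellation becomes effective.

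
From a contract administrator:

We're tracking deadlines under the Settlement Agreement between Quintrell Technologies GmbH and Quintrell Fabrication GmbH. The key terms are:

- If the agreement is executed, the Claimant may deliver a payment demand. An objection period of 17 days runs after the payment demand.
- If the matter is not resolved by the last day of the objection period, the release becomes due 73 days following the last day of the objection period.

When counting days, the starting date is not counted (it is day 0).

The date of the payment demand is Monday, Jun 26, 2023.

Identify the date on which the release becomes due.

Sep 24, 2023

Adding 17 calendar days to Jun 26, 2023 gives Jul 13, 2023, which is the last day of the objection period.
The date on which the release becomes due: Jul 13, 2023 + 73 days = Sep 24, 2023.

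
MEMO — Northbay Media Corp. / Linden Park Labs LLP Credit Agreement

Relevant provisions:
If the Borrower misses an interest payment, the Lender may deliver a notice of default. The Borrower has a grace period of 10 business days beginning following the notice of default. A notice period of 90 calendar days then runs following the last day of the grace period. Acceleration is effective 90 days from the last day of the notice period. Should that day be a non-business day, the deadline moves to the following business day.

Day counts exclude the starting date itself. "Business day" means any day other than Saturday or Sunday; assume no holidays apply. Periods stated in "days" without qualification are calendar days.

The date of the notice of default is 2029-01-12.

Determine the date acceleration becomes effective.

2029-07-25

From Friday, 2029-01-12, 10 business days (Jan 15, Jan 16, Jan 17, Jan 18, Jan 19, Jan 22, Jan 23, Jan 24, Jan 25, Jan 26, skipping weekends) brings us to Friday, 2029-01-26, which is the last day of the grace period.
The last day of the notice period: 90 calendar days after 2029-01-26 is 2029-04-26.
The date acceleration becomes effective: 90 calendar days after 2029-04-26 is 2029-07-25. 2029-07-25 is a Wednesday, so no roll-forward applies.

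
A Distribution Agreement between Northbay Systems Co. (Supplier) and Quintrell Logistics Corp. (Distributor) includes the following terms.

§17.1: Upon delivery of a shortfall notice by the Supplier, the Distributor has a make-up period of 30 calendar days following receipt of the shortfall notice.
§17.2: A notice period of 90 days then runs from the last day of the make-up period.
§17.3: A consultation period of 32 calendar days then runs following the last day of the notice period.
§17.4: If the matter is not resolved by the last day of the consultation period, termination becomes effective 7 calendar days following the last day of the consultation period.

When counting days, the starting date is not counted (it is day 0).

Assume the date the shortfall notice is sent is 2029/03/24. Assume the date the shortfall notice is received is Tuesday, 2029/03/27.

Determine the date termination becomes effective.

2029/09/02

Adding 30 calendar days to 2029/03/27 gives 2029/04/26, which is the last day of the make-up period.
The last day of the notice period: 90 calendar days after 2029/04/26 is 2029/07/25.
Adding 32 calendar days to 2029/07/25 gives 2029/08/26, which is the last day of the consultation period.
The date termination becomes effective: 7 calendar days after 2029/08/26 is 2029/09/02.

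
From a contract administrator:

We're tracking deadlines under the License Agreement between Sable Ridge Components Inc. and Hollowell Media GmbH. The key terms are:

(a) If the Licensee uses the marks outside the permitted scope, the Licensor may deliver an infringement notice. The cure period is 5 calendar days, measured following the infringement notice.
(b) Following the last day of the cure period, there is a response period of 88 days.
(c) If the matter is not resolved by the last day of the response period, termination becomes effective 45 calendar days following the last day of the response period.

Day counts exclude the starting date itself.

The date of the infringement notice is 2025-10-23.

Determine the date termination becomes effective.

2026-03-10

The last day of the cure period: 2025-10-23 + 5 days = 2025-10-28.
The last day of the response period: 2025-10-28 + 88 days = 2026-01-24.
Adding 45 calendar days to 2026-01-24 gives 2026-03-10, which is the date termination becomes effective.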